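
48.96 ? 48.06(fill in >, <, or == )>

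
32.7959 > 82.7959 False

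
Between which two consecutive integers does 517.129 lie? 517 and 518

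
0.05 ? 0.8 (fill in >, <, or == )<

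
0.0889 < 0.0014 False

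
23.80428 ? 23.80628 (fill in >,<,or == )<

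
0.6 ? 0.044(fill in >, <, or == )>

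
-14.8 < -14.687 True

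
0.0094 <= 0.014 True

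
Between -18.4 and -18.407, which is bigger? -18.4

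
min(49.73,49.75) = 49.73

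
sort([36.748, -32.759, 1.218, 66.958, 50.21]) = [-32.759, 1.218, 36.748, 50.21, 66.958]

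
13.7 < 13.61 False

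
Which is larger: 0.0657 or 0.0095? 0.0657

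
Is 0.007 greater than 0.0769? No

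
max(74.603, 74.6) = 74.603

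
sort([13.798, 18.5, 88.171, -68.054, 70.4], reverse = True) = [88.171, 70.4, 18.5, 13.798, -68.054]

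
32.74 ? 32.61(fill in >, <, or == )>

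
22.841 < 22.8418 True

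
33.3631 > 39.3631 False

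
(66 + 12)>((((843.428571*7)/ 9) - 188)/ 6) True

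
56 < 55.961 False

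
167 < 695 True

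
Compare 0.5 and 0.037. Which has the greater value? 0.5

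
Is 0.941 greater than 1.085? No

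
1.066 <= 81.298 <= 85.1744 True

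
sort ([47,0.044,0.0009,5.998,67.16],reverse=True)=[67.16,47,5.998,0.044,0.0009]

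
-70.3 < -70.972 False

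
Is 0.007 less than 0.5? Yes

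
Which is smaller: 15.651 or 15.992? 15.651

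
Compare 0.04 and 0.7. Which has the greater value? 0.7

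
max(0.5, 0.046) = 0.5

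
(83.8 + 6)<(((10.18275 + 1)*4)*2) False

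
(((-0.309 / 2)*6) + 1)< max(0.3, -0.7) True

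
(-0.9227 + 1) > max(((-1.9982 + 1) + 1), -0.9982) True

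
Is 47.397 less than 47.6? Yes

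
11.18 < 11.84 True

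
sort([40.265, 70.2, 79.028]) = [40.265, 70.2, 79.028]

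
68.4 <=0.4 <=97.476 False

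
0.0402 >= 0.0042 True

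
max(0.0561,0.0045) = 0.0561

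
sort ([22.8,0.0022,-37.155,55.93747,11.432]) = [-37.155,0.0022,11.432,22.8,55.93747]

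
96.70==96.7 True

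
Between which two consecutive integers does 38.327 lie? 38 and 39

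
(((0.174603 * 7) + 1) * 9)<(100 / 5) True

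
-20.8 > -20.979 True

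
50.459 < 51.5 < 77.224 True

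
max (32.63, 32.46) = 32.63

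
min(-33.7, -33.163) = -33.7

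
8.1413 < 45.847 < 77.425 True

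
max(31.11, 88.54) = 88.54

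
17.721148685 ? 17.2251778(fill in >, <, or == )>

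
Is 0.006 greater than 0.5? No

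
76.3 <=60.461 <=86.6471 False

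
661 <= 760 True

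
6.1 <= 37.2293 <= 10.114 False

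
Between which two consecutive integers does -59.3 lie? -60 and -59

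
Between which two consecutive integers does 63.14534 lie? 63 and 64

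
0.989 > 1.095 False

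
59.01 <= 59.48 True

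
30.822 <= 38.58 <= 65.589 True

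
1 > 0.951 True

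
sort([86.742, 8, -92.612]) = [-92.612, 8, 86.742]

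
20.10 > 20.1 False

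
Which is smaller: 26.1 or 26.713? 26.1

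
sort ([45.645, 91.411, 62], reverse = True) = [91.411, 62, 45.645]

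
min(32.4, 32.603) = 32.4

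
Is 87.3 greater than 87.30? No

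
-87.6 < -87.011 True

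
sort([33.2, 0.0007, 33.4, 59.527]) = [0.0007, 33.2, 33.4, 59.527]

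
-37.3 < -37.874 False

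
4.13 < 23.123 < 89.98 True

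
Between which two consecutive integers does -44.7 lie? -45 and -44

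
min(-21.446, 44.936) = -21.446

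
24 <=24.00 True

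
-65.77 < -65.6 True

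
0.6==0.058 False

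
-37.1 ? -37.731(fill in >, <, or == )>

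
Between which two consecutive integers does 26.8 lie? 26 and 27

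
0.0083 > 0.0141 False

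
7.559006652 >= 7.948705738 False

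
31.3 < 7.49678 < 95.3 False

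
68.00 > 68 False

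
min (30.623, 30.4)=30.4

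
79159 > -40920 True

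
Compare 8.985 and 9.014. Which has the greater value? 9.014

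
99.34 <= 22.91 False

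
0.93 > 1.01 False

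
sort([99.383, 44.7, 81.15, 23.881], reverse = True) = [99.383, 81.15, 44.7, 23.881]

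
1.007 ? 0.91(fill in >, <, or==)>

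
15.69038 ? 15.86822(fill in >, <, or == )<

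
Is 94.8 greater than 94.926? No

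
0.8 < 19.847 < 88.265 True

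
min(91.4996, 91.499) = 91.499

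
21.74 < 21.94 True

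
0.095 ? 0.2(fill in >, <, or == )<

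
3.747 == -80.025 False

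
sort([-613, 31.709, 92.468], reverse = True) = [92.468, 31.709, -613]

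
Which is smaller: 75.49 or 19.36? 19.36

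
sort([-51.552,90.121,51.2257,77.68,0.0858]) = [-51.552,0.0858,51.2257,77.68,90.121]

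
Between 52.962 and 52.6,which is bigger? 52.962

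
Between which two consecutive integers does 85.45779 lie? 85 and 86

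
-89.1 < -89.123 False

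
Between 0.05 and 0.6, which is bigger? 0.6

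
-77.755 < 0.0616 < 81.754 True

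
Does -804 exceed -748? No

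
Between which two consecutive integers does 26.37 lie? 26 and 27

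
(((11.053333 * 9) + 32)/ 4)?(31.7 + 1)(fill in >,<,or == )>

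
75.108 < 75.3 True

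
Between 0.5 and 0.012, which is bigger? 0.5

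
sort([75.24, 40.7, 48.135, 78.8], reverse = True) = [78.8, 75.24, 48.135, 40.7]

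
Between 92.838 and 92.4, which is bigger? 92.838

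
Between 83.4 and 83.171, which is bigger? 83.4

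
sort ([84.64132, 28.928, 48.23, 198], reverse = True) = [198, 84.64132, 48.23, 28.928]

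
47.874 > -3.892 True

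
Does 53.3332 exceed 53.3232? Yes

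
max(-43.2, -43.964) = -43.2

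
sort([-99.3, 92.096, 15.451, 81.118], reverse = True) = [92.096, 81.118, 15.451, -99.3]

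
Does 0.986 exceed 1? No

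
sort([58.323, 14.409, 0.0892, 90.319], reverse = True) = [90.319, 58.323, 14.409, 0.0892]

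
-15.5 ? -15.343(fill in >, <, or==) <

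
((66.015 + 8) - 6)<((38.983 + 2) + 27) False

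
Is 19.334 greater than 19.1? Yes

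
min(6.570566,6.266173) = 6.266173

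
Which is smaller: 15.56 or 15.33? 15.33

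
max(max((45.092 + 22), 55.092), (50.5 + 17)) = 67.5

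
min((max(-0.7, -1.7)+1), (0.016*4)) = 0.064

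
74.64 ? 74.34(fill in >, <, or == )>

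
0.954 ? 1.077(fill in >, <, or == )<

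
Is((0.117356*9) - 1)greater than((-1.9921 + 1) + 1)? Yes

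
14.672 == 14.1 False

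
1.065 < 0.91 False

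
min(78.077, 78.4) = 78.077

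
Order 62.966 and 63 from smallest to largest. 62.966, 63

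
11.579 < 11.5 False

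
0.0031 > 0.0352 False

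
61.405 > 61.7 False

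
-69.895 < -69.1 True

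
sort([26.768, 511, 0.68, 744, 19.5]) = [0.68, 19.5, 26.768, 511, 744]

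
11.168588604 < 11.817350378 True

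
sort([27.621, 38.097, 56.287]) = [27.621, 38.097, 56.287]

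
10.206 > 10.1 True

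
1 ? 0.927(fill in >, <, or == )>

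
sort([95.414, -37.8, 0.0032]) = [-37.8, 0.0032, 95.414]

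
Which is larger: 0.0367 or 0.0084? 0.0367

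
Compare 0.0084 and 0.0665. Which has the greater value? 0.0665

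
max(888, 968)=968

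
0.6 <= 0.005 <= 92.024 False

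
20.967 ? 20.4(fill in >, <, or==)>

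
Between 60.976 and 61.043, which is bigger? 61.043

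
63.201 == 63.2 False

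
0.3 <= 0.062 False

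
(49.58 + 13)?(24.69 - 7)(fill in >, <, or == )>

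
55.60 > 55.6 False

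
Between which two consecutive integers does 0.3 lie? 0 and 1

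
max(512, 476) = 512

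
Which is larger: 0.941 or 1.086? 1.086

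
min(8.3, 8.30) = 8.3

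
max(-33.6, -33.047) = -33.047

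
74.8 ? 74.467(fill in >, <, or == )>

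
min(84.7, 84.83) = 84.7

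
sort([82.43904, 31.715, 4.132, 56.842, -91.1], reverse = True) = [82.43904, 56.842, 31.715, 4.132, -91.1]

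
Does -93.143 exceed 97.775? No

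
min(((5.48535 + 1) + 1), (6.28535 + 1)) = 7.28535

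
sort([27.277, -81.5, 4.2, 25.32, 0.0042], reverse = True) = [27.277, 25.32, 4.2, 0.0042, -81.5]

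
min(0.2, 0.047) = 0.047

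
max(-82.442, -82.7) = -82.442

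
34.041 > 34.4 False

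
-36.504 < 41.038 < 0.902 False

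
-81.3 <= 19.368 True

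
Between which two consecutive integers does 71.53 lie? 71 and 72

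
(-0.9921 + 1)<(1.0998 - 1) True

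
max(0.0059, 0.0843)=0.0843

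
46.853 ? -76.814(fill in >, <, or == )>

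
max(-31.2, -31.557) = -31.2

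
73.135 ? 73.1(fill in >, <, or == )>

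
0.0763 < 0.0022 False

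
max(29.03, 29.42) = 29.42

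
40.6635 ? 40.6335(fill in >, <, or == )>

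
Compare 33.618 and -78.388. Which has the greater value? 33.618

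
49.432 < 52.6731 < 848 True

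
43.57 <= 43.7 True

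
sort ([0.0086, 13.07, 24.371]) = [0.0086, 13.07, 24.371]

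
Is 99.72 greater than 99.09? Yes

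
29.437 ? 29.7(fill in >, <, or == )<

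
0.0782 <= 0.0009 False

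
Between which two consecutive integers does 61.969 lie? 61 and 62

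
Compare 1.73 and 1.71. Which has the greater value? 1.73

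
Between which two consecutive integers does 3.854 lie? 3 and 4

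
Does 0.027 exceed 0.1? No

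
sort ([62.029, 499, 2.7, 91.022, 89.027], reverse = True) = [499, 91.022, 89.027, 62.029, 2.7]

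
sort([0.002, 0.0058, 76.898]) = [0.002, 0.0058, 76.898]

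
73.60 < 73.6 False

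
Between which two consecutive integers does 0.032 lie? 0 and 1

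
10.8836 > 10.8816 True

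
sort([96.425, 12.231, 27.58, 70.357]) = [12.231, 27.58, 70.357, 96.425]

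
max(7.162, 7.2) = 7.2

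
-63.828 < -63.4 True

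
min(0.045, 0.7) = 0.045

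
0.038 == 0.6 False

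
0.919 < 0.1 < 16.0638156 False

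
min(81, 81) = 81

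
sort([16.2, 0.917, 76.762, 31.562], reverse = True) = [76.762, 31.562, 16.2, 0.917]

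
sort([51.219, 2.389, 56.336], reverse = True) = [56.336, 51.219, 2.389]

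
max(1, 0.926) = 1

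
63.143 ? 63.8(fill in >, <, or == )<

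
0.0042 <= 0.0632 True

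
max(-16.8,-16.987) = -16.8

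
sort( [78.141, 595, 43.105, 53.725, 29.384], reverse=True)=[595, 78.141, 53.725, 43.105, 29.384]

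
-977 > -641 False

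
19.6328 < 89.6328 True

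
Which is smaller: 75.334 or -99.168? -99.168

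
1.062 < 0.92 False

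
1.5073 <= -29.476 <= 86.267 False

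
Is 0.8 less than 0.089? No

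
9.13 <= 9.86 True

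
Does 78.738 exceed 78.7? Yes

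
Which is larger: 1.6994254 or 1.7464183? 1.7464183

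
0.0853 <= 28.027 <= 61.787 True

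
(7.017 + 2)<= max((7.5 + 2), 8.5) True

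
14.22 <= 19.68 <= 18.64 False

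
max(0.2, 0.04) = 0.2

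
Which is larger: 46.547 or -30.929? 46.547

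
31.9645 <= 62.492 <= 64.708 True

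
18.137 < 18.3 True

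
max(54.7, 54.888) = 54.888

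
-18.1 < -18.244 False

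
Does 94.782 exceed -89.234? Yes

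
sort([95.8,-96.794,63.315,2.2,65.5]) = [-96.794,2.2,63.315,65.5,95.8]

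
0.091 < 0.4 True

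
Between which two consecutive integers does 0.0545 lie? 0 and 1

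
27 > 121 False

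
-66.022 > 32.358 False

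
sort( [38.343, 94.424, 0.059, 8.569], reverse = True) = [94.424, 38.343, 8.569, 0.059]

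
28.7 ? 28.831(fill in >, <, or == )<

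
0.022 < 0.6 True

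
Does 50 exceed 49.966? Yes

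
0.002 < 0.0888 True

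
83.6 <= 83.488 False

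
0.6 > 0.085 True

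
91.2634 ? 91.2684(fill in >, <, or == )<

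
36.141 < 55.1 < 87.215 True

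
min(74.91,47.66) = 47.66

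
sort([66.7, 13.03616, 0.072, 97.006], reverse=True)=[97.006, 66.7, 13.03616, 0.072]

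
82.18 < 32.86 False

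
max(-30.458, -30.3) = -30.3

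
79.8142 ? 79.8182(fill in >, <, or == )<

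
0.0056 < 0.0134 True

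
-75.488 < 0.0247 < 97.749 True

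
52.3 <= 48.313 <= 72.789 False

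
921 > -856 True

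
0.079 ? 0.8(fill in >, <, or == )<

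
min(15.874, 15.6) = 15.6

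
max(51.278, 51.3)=51.3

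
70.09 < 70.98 True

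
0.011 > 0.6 False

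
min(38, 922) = 38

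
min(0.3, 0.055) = 0.055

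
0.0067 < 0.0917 True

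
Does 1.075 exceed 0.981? Yes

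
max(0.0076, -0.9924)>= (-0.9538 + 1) False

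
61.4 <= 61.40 True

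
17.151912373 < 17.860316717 True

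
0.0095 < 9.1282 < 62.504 True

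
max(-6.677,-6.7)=-6.677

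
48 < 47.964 False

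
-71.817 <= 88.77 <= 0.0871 False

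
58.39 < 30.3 False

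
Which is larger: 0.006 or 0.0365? 0.0365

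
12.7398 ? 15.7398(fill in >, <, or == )<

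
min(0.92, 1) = 0.92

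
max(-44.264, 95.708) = 95.708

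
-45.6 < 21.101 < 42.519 True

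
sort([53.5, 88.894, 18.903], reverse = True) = [88.894, 53.5, 18.903]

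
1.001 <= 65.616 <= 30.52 False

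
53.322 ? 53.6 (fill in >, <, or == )<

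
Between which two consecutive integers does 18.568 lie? 18 and 19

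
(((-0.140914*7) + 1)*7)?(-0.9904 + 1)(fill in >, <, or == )>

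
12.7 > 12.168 True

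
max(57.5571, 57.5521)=57.5571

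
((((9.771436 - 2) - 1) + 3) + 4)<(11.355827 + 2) False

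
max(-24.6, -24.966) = -24.6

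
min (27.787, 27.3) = 27.3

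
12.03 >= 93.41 False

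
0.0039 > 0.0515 False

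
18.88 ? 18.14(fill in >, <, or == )>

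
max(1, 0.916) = 1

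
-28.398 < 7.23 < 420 True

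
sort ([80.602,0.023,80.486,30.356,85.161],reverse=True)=[85.161,80.602,80.486,30.356,0.023]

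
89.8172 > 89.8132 True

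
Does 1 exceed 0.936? Yes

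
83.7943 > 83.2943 True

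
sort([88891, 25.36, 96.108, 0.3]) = [0.3, 25.36, 96.108, 88891]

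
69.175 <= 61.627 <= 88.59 False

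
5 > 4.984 True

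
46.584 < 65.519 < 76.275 True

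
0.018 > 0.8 False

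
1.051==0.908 False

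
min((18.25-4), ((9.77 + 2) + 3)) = 14.25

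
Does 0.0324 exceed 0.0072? Yes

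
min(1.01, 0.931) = 0.931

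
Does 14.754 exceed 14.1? Yes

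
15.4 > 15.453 False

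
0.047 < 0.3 True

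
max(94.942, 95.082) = 95.082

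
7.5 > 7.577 False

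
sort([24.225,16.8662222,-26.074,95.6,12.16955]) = [-26.074,12.16955,16.8662222,24.225,95.6]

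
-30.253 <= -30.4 False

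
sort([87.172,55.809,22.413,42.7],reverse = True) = [87.172,55.809,42.7,22.413]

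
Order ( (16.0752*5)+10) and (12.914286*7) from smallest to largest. ( (16.0752*5)+10), (12.914286*7)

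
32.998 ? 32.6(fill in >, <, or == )>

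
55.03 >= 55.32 False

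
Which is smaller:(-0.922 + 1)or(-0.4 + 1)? (-0.922 + 1)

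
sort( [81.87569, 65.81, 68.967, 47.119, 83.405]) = [47.119, 65.81, 68.967, 81.87569, 83.405]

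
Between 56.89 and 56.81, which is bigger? 56.89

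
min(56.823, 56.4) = 56.4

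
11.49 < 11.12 False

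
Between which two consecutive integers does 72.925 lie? 72 and 73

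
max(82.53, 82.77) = 82.77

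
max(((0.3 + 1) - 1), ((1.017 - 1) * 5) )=0.3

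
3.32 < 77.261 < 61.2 False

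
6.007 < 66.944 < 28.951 False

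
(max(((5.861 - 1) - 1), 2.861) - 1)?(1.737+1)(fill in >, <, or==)>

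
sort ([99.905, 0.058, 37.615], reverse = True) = [99.905, 37.615, 0.058]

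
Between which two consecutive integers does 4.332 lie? 4 and 5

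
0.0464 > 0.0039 True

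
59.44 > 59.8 False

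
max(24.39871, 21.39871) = 24.39871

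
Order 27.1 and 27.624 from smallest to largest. 27.1, 27.624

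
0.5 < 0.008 False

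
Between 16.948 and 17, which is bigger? 17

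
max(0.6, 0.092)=0.6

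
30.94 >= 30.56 True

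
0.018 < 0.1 True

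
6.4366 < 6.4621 True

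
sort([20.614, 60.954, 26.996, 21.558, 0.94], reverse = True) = [60.954, 26.996, 21.558, 20.614, 0.94]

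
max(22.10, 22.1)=22.1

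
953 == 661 False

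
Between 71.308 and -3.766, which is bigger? 71.308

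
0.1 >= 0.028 True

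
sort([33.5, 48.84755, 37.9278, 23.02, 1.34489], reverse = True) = [48.84755, 37.9278, 33.5, 23.02, 1.34489]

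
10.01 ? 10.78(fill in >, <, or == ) <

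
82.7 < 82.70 False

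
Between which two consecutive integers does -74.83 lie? -75 and -74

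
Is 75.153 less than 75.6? Yes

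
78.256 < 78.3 True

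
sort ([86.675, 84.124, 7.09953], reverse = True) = [86.675, 84.124, 7.09953]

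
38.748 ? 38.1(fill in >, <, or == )>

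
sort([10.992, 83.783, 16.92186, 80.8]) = [10.992, 16.92186, 80.8, 83.783]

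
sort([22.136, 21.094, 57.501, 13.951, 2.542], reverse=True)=[57.501, 22.136, 21.094, 13.951, 2.542]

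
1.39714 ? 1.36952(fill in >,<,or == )>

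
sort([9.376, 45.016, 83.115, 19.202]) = [9.376, 19.202, 45.016, 83.115]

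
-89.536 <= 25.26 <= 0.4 False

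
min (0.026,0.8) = 0.026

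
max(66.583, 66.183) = 66.583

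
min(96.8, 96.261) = 96.261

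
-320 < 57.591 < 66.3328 True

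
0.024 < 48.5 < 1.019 False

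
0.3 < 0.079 False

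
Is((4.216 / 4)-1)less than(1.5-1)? Yes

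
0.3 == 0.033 False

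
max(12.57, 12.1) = 12.57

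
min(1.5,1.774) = 1.5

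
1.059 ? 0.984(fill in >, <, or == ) >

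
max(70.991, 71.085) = 71.085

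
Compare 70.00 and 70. They are equal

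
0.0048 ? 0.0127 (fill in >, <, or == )<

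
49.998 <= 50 True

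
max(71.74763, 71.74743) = 71.74763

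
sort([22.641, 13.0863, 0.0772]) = [0.0772, 13.0863, 22.641]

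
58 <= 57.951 False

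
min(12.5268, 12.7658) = 12.5268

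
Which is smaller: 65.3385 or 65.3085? 65.3085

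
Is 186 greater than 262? No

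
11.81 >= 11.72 True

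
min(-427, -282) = -427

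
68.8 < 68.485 False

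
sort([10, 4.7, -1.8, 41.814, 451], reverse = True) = [451, 41.814, 10, 4.7, -1.8]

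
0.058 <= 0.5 True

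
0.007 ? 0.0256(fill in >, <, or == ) <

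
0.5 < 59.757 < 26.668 False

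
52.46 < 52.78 True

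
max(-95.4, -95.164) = -95.164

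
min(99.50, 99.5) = 99.50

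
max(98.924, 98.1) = 98.924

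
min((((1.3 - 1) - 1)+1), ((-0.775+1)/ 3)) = 0.075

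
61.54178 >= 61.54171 True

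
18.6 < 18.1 False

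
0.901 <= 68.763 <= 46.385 False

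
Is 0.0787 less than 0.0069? No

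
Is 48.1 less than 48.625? Yes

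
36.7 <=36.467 False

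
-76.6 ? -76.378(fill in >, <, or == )<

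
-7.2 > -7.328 True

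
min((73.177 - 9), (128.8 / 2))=64.177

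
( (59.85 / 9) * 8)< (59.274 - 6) True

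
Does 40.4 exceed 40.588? No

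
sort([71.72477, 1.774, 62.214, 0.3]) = [0.3, 1.774, 62.214, 71.72477]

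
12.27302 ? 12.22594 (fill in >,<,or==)>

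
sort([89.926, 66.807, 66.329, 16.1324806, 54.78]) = [16.1324806, 54.78, 66.329, 66.807, 89.926]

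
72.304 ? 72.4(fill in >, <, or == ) <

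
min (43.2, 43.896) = 43.2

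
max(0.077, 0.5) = 0.5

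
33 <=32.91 False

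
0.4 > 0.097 True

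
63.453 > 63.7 False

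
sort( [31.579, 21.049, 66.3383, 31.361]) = [21.049, 31.361, 31.579, 66.3383]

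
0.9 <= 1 True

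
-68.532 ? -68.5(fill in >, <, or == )<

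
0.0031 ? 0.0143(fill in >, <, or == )<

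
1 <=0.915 False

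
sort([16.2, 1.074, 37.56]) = [1.074, 16.2, 37.56]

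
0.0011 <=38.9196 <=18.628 False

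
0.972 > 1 False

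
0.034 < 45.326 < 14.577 False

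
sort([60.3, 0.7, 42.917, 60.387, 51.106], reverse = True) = [60.387, 60.3, 51.106, 42.917, 0.7]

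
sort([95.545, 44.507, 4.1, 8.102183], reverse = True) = [95.545, 44.507, 8.102183, 4.1]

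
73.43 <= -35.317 False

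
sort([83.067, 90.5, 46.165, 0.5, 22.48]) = [0.5, 22.48, 46.165, 83.067, 90.5]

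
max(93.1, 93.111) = 93.111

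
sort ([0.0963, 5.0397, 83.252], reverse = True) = [83.252, 5.0397, 0.0963]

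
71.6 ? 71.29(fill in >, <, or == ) >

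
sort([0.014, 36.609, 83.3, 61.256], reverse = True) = [83.3, 61.256, 36.609, 0.014]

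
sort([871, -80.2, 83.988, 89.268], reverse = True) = [871, 89.268, 83.988, -80.2]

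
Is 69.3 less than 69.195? No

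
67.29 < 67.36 True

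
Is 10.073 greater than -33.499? Yes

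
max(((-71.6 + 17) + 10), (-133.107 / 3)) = -44.369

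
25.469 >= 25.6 False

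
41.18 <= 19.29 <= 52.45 False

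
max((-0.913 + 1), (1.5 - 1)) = 0.5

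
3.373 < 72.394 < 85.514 True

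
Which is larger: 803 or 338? 803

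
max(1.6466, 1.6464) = 1.6466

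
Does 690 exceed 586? Yes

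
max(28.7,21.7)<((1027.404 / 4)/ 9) False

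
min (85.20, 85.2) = 85.20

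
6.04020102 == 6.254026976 False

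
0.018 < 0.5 True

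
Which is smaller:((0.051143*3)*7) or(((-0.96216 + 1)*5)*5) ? (((-0.96216 + 1)*5)*5)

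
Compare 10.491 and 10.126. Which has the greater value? 10.491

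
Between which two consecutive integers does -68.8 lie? -69 and -68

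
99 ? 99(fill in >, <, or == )==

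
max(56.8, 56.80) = 56.80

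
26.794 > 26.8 False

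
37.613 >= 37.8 False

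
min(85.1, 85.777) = 85.1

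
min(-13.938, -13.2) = -13.938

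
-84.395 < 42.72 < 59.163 True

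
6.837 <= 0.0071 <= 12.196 False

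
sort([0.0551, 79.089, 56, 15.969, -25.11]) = [-25.11, 0.0551, 15.969, 56, 79.089]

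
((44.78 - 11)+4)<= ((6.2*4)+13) True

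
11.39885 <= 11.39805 False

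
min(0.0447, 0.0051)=0.0051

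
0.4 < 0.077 False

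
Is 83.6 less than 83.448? No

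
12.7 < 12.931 True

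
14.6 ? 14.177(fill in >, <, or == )>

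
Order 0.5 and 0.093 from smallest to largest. 0.093, 0.5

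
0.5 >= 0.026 True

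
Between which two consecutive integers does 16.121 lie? 16 and 17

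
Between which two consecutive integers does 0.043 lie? 0 and 1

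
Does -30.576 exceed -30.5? No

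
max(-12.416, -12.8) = -12.416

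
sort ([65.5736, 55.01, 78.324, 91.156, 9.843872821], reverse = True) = [91.156, 78.324, 65.5736, 55.01, 9.843872821]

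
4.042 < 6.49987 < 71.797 True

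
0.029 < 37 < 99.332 True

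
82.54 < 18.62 False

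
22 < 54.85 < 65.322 True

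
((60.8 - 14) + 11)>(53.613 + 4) True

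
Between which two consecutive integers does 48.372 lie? 48 and 49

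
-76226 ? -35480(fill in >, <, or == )<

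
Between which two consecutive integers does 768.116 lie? 768 and 769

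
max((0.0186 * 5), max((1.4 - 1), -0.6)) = 0.4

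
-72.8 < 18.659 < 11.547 False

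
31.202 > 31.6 False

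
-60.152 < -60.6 False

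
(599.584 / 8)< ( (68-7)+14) True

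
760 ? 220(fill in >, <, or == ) >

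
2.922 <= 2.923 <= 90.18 True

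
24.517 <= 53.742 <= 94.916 True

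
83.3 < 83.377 True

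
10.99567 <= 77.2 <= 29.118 False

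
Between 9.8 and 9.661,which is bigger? 9.8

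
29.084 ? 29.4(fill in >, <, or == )<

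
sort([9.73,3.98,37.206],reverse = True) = [37.206,9.73,3.98]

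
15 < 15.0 False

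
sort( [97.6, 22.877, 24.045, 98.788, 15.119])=[15.119, 22.877, 24.045, 97.6, 98.788]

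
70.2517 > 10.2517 True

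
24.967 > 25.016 False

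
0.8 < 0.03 False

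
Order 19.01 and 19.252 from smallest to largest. 19.01, 19.252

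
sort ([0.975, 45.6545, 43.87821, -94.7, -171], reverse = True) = [45.6545, 43.87821, 0.975, -94.7, -171]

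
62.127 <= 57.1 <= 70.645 False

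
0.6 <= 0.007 False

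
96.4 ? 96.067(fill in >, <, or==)>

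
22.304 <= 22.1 False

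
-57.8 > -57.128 False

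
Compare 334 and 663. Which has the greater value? 663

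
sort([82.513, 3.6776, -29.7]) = [-29.7, 3.6776, 82.513]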